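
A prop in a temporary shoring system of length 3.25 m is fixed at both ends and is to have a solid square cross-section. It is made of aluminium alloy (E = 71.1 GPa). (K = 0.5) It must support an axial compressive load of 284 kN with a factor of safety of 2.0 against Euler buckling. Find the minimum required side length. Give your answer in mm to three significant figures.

a ≈ 71.2 mm

Required P_cr = n·P = 2.0 × 284 = 568.0 kN
L_e = K·L = 0.5 × 3.25 = 1.625 m
Required I = P_cr·L_e²/(π²E) = 5.680×10^5 × 1.625² / (π² × 7.11×10^10) = 2.137×10^-6 m⁴
I_req = 2.137×10^6 mm⁴
Solid square: I = a⁴/12  ⇒  a = (12I)^(1/4) = (12×2.137×10^6)^(1/4) = 71.2 mm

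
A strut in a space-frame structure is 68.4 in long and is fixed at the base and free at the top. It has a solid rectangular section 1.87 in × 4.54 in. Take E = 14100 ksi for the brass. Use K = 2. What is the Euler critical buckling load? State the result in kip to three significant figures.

Buckling occurs about the weak axis: I_min = h·b³/12 with b = 1.87 in (the shorter side).
I_min = 4.54×1.87³/12 = 2.474 in⁴
Effective length L_e = K·L = 2 × 68.4 = 136.8 in
P_cr = π²EI / L_e² = π² × 14100×10³ × 2.474 / 136.8² = 1.840×10^4 lb

P_cr ≈ 18.4 kip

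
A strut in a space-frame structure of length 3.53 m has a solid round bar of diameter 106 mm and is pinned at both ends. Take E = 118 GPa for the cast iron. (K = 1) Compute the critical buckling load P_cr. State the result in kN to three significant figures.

I = πd⁴/64 = π×106⁴/64 = 6.197×10^6 mm⁴
I = 6.197×10^6 mm⁴ = 6.197×10^-6 m⁴
Effective length L_e = K·L = 1 × 3.53 = 3.530 m
P_cr = π²EI / L_e² = π² × 118×10⁹ × 6.197×10^-6 / 3.530² = 5.792×10^5 N

P_cr ≈ 579 kN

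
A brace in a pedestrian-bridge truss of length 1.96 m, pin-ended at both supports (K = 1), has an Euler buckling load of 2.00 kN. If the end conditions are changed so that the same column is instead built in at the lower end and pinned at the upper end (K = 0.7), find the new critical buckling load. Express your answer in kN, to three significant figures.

P_cr ∝ 1/K², so P_cr,new = P_cr,old × (K_old/K_new)² = 2.00 × (1/0.7)²
= 2.00 × 2.041 = 4.08 kN

P_cr ≈ 4.08 kN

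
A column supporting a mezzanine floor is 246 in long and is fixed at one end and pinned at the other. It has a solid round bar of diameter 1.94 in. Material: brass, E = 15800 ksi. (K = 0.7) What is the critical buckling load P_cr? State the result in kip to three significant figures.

I = πd⁴/64 = π×1.94⁴/64 = 0.6953 in⁴
Effective length L_e = K·L = 0.7 × 246 = 172.2 in
P_cr = π²EI / L_e² = π² × 15800×10³ × 0.6953 / 172.2² = 3.657×10^3 lb

P_cr ≈ 3.66 kip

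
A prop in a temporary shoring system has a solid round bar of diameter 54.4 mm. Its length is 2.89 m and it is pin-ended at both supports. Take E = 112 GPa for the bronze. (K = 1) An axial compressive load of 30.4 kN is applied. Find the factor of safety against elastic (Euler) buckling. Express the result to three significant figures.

n ≈ 1.87

I = πd⁴/64 = π×54.4⁴/64 = 4.299×10^5 mm⁴
I = 4.299×10^5 mm⁴ = 4.299×10^-7 m⁴
Effective length L_e = K·L = 1 × 2.89 = 2.890 m
P_cr = π²EI / L_e² = π² × 112×10⁹ × 4.299×10^-7 / 2.890² = 5.690×10^4 N
Factor of safety n = P_cr / P = 56.897 / 30.4 = 1.87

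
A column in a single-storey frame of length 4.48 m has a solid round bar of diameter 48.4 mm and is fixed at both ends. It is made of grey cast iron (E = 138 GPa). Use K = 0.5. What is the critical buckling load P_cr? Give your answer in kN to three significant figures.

P_cr ≈ 73.1 kN

I = πd⁴/64 = π×48.4⁴/64 = 2.694×10^5 mm⁴
I = 2.694×10^5 mm⁴ = 2.694×10^-7 m⁴
Effective length L_e = K·L = 0.5 × 4.48 = 2.240 m
P_cr = π²EI / L_e² = π² × 138×10⁹ × 2.694×10^-7 / 2.240² = 7.312×10^4 N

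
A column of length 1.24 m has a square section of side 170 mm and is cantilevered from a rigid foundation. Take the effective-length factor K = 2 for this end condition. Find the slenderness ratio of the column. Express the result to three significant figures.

For a square r = a/√12 = 170/√12 = 49.07 mm
L_e = K·L = 2 × 1.24 m = 2.480 m = 2480.0 mm
λ = L_e / r_min = 2480.0 / 49.07 = 50.5

λ ≈ 50.5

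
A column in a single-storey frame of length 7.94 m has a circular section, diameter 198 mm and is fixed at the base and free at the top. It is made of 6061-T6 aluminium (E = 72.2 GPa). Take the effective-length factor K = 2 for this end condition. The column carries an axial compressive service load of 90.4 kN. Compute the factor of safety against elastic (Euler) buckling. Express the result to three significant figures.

I = πd⁴/64 = π×198⁴/64 = 7.545×10^7 mm⁴
I = 7.545×10^7 mm⁴ = 7.545×10^-5 m⁴
Effective length L_e = K·L = 2 × 7.94 = 15.88 m
P_cr = π²EI / L_e² = π² × 72.2×10⁹ × 7.545×10^-5 / 15.88² = 2.132×10^5 N
Factor of safety n = P_cr / P = 213.19 / 90.4 = 2.36

n ≈ 2.36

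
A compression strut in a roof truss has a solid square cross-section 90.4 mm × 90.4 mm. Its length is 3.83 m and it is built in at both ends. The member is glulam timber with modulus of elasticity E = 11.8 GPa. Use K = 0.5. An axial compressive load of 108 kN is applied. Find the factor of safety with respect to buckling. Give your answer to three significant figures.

I = a⁴/12 = 90.4⁴/12 = 5.565×10^6 mm⁴
I = 5.565×10^6 mm⁴ = 5.565×10^-6 m⁴
Effective length L_e = K·L = 0.5 × 3.83 = 1.915 m
P_cr = π²EI / L_e² = π² × 11.8×10⁹ × 5.565×10^-6 / 1.915² = 1.767×10^5 N
Factor of safety n = P_cr / P = 176.74 / 108 = 1.64

n ≈ 1.64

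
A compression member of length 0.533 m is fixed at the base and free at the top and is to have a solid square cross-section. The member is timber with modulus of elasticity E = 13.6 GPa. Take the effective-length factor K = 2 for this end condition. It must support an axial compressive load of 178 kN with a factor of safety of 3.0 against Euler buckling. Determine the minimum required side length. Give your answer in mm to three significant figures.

a ≈ 85.8 mm

Required P_cr = n·P = 3.0 × 178 = 534.0 kN
L_e = K·L = 2 × 0.533 = 1.066 m
Required I = P_cr·L_e²/(π²E) = 5.340×10^5 × 1.066² / (π² × 1.36×10^10) = 4.521×10^-6 m⁴
I_req = 4.521×10^6 mm⁴
Solid square: I = a⁴/12  ⇒  a = (12I)^(1/4) = (12×4.521×10^6)^(1/4) = 85.8 mm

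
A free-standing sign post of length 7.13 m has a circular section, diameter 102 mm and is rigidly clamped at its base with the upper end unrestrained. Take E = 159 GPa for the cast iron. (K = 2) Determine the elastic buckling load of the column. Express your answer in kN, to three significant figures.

I = πd⁴/64 = π×102⁴/64 = 5.313×10^6 mm⁴
I = 5.313×10^6 mm⁴ = 5.313×10^-6 m⁴
Effective length L_e = K·L = 2 × 7.13 = 14.26 m
P_cr = π²EI / L_e² = π² × 159×10⁹ × 5.313×10^-6 / 14.26² = 4.100×10^4 N

P_cr ≈ 41.0 kN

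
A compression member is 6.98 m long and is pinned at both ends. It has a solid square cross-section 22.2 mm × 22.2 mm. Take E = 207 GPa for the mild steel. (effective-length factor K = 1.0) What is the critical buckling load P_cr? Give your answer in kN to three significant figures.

I = a⁴/12 = 22.2⁴/12 = 2.024×10^4 mm⁴
I = 2.024×10^4 mm⁴ = 2.024×10^-8 m⁴
Effective length L_e = K·L = 1 × 6.98 = 6.980 m
P_cr = π²EI / L_e² = π² × 207×10⁹ × 2.024×10^-8 / 6.980² = 848.8 N

P_cr ≈ 0.849 kN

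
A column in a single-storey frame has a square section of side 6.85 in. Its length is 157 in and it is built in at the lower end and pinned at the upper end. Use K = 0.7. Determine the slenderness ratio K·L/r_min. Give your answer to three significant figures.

I = a⁴/12 = 6.85⁴/12 = 183.5 in⁴
A = 46.92 in²;  r_min = √(I/A) = √(183.5/46.92) = 1.977 in
L_e = K·L = 0.7 × 157 = 109.9 in
λ = L_e / r_min = 109.90 / 1.977 = 55.6

λ ≈ 55.6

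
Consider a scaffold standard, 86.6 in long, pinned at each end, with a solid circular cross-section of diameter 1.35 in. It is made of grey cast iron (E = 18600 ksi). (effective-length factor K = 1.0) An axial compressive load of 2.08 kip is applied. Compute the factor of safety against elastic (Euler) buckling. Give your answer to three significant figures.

n ≈ 1.92

I = πd⁴/64 = π×1.35⁴/64 = 0.1630 in⁴
Effective length L_e = K·L = 1 × 86.6 = 86.60 in
P_cr = π²EI / L_e² = π² × 18600×10³ × 0.1630 / 86.60² = 3.991×10^3 lb
Factor of safety n = P_cr / P = 3.9910 / 2.08 = 1.92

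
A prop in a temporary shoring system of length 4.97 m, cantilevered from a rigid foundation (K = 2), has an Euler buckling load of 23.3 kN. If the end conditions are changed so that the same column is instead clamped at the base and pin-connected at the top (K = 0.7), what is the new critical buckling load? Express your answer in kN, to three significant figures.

P_cr ∝ 1/K², so P_cr,new = P_cr,old × (K_old/K_new)² = 23.3 × (2/0.7)²
= 23.3 × 8.163 = 190 kN

P_cr ≈ 190 kN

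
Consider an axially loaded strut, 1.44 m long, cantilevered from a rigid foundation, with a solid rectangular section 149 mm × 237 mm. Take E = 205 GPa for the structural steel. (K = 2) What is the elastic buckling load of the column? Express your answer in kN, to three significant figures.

P_cr ≈ 15900 kN

Buckling occurs about the weak axis: I_min = h·b³/12 with b = 149 mm (the shorter side).
I_min = 237×149³/12 = 6.533×10^7 mm⁴
I = 6.533×10^7 mm⁴ = 6.533×10^-5 m⁴
Effective length L_e = K·L = 2 × 1.44 = 2.880 m
P_cr = π²EI / L_e² = π² × 205×10⁹ × 6.533×10^-5 / 2.880² = 1.594×10^7 N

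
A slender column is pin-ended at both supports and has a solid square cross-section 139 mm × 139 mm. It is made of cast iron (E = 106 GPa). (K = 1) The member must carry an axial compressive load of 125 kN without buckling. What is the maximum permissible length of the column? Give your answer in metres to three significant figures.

I = a⁴/12 = 139⁴/12 = 3.111×10^7 mm⁴
I = 3.111×10^-5 m⁴
At the buckling limit P_cr = P = 1.250×10^5 N
From P_cr = π²EI/(K·L)²:  L = (1/K)·√(π²EI/P_cr) = (1/1)·√(π²×1.06×10^11×3.111×10^-5/1.250×10^5)
L = 16.1 m

L_max ≈ 16.1 m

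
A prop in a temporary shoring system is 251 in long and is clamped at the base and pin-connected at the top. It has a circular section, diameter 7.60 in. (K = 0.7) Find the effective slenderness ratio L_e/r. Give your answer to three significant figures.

For a solid circle r = d/4 = 7.60/4 = 1.900 in
L_e = K·L = 0.7 × 251 = 175.7 in
λ = L_e / r_min = 175.70 / 1.900 = 92.5

λ ≈ 92.5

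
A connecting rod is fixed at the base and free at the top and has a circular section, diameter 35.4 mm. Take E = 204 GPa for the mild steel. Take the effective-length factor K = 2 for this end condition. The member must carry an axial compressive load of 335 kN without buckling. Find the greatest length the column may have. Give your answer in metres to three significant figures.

I = πd⁴/64 = π×35.4⁴/64 = 7.709×10^4 mm⁴
I = 7.709×10^-8 m⁴
At the buckling limit P_cr = P = 3.350×10^5 N
From P_cr = π²EI/(K·L)²:  L = (1/K)·√(π²EI/P_cr) = (1/2)·√(π²×2.04×10^11×7.709×10^-8/3.350×10^5)
L = 0.340 m

L_max ≈ 0.340 m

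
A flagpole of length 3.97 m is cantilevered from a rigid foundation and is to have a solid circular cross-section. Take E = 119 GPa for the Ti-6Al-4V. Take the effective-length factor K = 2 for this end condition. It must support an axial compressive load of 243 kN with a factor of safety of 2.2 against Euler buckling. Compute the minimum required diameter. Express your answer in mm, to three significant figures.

d ≈ 155 mm

Required P_cr = n·P = 2.2 × 243 = 534.6 kN
L_e = K·L = 2 × 3.97 = 7.940 m
Required I = P_cr·L_e²/(π²E) = 5.346×10^5 × 7.940² / (π² × 1.19×10^11) = 2.870×10^-5 m⁴
I_req = 2.870×10^7 mm⁴
Solid circle: I = πd⁴/64  ⇒  d = (64I/π)^(1/4) = (64×2.870×10^7/π)^(1/4) = 155 mm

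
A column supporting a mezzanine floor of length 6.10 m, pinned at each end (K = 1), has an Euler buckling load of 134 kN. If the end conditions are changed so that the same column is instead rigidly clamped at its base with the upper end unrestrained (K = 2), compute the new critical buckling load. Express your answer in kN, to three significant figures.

P_cr ∝ 1/K², so P_cr,new = P_cr,old × (K_old/K_new)² = 134 × (1/2)²
= 134 × 0.2500 = 33.5 kN

P_cr ≈ 33.5 kN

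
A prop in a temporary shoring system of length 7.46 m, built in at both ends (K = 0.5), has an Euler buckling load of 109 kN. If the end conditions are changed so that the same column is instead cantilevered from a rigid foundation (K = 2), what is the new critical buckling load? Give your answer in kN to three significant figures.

P_cr ≈ 6.81 kN

P_cr ∝ 1/K², so P_cr,new = P_cr,old × (K_old/K_new)² = 109 × (0.5/2)²
= 109 × 0.06250 = 6.81 kN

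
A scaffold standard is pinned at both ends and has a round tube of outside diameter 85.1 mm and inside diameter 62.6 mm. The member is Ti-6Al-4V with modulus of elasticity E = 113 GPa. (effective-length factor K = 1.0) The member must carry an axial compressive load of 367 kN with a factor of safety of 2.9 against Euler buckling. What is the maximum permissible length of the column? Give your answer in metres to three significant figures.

d_o = 85.1 mm, d_i = 62.6 mm
I = π(d_o⁴ − d_i⁴)/64 = π(85.1⁴ − 62.60⁴)/64 = 1.821×10^6 mm⁴
I = 1.821×10^-6 m⁴
Required critical load P_cr = n·P = 2.9 × 367 = 1064 kN = 1.064×10^6 N
From P_cr = π²EI/(K·L)²:  L = (1/K)·√(π²EI/P_cr) = (1/1)·√(π²×1.13×10^11×1.821×10^-6/1.064×10^6)
L = 1.38 m

L_max ≈ 1.38 m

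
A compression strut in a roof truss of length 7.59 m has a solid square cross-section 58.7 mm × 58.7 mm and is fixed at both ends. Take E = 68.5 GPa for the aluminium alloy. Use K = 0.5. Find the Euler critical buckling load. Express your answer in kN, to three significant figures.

I = a⁴/12 = 58.7⁴/12 = 9.894×10^5 mm⁴
I = 9.894×10^5 mm⁴ = 9.894×10^-7 m⁴
Effective length L_e = K·L = 0.5 × 7.59 = 3.795 m
P_cr = π²EI / L_e² = π² × 68.5×10⁹ × 9.894×10^-7 / 3.795² = 4.644×10^4 N

P_cr ≈ 46.4 kN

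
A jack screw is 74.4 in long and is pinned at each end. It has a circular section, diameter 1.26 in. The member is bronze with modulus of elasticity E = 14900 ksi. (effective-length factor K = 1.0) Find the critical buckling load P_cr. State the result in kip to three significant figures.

P_cr ≈ 3.29 kip

I = πd⁴/64 = π×1.26⁴/64 = 0.1237 in⁴
Effective length L_e = K·L = 1 × 74.4 = 74.40 in
P_cr = π²EI / L_e² = π² × 14900×10³ × 0.1237 / 74.40² = 3.287×10^3 lb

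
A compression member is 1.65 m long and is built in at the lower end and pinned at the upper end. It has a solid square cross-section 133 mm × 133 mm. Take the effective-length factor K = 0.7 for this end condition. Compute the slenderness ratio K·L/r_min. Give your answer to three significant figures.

λ ≈ 30.1

I = a⁴/12 = 133⁴/12 = 2.608×10^7 mm⁴
A = 1.769×10^4 mm²;  r_min = √(I/A) = √(2.608×10^7/1.769×10^4) = 38.39 mm
L_e = K·L = 0.7 × 1.65 m = 1.155 m = 1155.0 mm
λ = L_e / r_min = 1155.0 / 38.39 = 30.1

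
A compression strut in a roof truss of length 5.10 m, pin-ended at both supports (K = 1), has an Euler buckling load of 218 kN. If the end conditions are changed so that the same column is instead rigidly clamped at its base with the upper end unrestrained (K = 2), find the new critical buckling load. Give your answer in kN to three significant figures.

P_cr ∝ 1/K², so P_cr,new = P_cr,old × (K_old/K_new)² = 218 × (1/2)²
= 218 × 0.2500 = 54.5 kN

P_cr ≈ 54.5 kN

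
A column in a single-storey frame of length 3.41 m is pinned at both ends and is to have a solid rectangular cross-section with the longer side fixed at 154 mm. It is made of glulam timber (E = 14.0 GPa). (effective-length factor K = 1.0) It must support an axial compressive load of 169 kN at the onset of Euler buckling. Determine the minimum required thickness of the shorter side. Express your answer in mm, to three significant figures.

L_e = K·L = 1 × 3.41 = 3.410 m
Required I = P_cr·L_e²/(π²E) = 1.690×10^5 × 3.410² / (π² × 1.40×10^10) = 1.422×10^-5 m⁴
I_req = 1.422×10^7 mm⁴
Rectangle, weak axis: I_min = h·b³/12 with h = 154 mm fixed  ⇒  b = (12I/h)^(1/3) = 103 mm

b ≈ 103 mm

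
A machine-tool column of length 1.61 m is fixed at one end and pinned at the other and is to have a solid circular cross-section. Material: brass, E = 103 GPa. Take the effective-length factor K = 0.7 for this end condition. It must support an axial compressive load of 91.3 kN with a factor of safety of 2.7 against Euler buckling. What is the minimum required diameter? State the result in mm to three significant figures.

d ≈ 50.0 mm

Required P_cr = n·P = 2.7 × 91.3 = 246.5 kN
L_e = K·L = 0.7 × 1.61 = 1.127 m
Required I = P_cr·L_e²/(π²E) = 2.465×10^5 × 1.127² / (π² × 1.03×10^11) = 3.080×10^-7 m⁴
I_req = 3.080×10^5 mm⁴
Solid circle: I = πd⁴/64  ⇒  d = (64I/π)^(1/4) = (64×3.080×10^5/π)^(1/4) = 50.0 mm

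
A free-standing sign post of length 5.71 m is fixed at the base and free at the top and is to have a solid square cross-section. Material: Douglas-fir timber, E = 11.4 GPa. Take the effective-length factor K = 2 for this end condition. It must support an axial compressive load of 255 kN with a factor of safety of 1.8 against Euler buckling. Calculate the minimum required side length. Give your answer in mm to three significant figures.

a ≈ 283 mm

Required P_cr = n·P = 1.8 × 255 = 459.0 kN
L_e = K·L = 2 × 5.71 = 11.42 m
Required I = P_cr·L_e²/(π²E) = 4.590×10^5 × 11.42² / (π² × 1.14×10^10) = 5.320×10^-4 m⁴
I_req = 5.320×10^8 mm⁴
Solid square: I = a⁴/12  ⇒  a = (12I)^(1/4) = (12×5.320×10^8)^(1/4) = 283 mm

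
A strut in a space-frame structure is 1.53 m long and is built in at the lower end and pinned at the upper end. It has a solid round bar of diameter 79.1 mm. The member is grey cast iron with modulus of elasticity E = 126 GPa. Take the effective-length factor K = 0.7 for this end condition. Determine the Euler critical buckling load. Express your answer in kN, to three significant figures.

I = πd⁴/64 = π×79.1⁴/64 = 1.922×10^6 mm⁴
I = 1.922×10^6 mm⁴ = 1.922×10^-6 m⁴
Effective length L_e = K·L = 0.7 × 1.53 = 1.071 m
P_cr = π²EI / L_e² = π² × 126×10⁹ × 1.922×10^-6 / 1.071² = 2.083×10^6 N

P_cr ≈ 2080 kN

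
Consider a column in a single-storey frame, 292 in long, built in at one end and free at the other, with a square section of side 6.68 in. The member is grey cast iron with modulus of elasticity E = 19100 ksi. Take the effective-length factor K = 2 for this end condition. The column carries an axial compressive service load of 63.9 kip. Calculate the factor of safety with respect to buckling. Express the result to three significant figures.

I = a⁴/12 = 6.68⁴/12 = 165.9 in⁴
Effective length L_e = K·L = 2 × 292 = 584.0 in
P_cr = π²EI / L_e² = π² × 19100×10³ × 165.9 / 584.0² = 9.171×10^4 lb
Factor of safety n = P_cr / P = 91.713 / 63.9 = 1.44

n ≈ 1.44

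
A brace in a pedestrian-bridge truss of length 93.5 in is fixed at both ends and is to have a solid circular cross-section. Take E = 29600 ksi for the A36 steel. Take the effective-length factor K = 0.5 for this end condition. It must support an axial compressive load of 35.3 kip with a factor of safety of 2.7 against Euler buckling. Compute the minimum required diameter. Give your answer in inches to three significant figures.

d ≈ 1.95 in

Required P_cr = n·P = 2.7 × 35.3 = 95.31 kip
L_e = K·L = 0.5 × 93.5 = 46.75 in
Required I = P_cr·L_e²/(π²E) = 9.531×10^4 × 46.75² / (π² × 2.96×10^7) = 0.7130 in⁴
Solid circle: I = πd⁴/64  ⇒  d = (64I/π)^(1/4) = (64×0.7130/π)^(1/4) = 1.95 in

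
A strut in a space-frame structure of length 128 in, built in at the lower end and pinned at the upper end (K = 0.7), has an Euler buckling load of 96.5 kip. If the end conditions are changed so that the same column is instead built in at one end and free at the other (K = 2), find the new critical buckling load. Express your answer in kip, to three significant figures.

P_cr ≈ 11.8 kip

P_cr ∝ 1/K², so P_cr,new = P_cr,old × (K_old/K_new)² = 96.5 × (0.7/2)²
= 96.5 × 0.1225 = 11.8 kip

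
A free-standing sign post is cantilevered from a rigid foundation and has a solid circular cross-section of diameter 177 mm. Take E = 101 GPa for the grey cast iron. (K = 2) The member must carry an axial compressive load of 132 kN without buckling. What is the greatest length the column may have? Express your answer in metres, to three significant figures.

I = πd⁴/64 = π×177⁴/64 = 4.818×10^7 mm⁴
I = 4.818×10^-5 m⁴
At the buckling limit P_cr = P = 1.320×10^5 N
From P_cr = π²EI/(K·L)²:  L = (1/K)·√(π²EI/P_cr) = (1/2)·√(π²×1.01×10^11×4.818×10^-5/1.320×10^5)
L = 9.54 m

L_max ≈ 9.54 m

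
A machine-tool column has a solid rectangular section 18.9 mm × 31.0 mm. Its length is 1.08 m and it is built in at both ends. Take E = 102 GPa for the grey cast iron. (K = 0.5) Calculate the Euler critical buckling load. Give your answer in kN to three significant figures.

P_cr ≈ 60.2 kN

Buckling occurs about the weak axis: I_min = h·b³/12 with b = 18.9 mm (the shorter side).
I_min = 31.0×18.9³/12 = 1.744×10^4 mm⁴
I = 1.744×10^4 mm⁴ = 1.744×10^-8 m⁴
Effective length L_e = K·L = 0.5 × 1.08 = 0.5400 m
P_cr = π²EI / L_e² = π² × 102×10⁹ × 1.744×10^-8 / 0.5400² = 6.021×10^4 N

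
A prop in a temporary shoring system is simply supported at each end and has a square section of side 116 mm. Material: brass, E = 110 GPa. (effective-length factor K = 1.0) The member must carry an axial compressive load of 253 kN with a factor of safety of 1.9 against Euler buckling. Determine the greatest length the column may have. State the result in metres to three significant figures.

I = a⁴/12 = 116⁴/12 = 1.509×10^7 mm⁴
I = 1.509×10^-5 m⁴
Required critical load P_cr = n·P = 1.9 × 253 = 480.7 kN = 4.807×10^5 N
From P_cr = π²EI/(K·L)²:  L = (1/K)·√(π²EI/P_cr) = (1/1)·√(π²×1.10×10^11×1.509×10^-5/4.807×10^5)
L = 5.84 m

L_max ≈ 5.84 m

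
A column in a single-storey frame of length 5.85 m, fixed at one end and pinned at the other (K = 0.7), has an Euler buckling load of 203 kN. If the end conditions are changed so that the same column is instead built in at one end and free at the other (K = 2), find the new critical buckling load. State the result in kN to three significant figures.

P_cr ∝ 1/K², so P_cr,new = P_cr,old × (K_old/K_new)² = 203 × (0.7/2)²
= 203 × 0.1225 = 24.9 kN

P_cr ≈ 24.9 kN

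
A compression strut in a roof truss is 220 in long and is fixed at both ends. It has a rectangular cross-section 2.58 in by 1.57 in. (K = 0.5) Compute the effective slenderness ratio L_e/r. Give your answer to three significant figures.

λ ≈ 243

For a rectangle r_min = b/√12 = 1.57/√12 = 0.4532 in
L_e = K·L = 0.5 × 220 = 110.0 in
λ = L_e / r_min = 110.00 / 0.4532 = 243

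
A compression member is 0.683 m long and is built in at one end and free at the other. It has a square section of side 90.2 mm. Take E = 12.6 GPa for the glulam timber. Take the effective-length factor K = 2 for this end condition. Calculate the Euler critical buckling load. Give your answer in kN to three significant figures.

P_cr ≈ 368 kN

I = a⁴/12 = 90.2⁴/12 = 5.516×10^6 mm⁴
I = 5.516×10^6 mm⁴ = 5.516×10^-6 m⁴
Effective length L_e = K·L = 2 × 0.683 = 1.366 m
P_cr = π²EI / L_e² = π² × 12.6×10⁹ × 5.516×10^-6 / 1.366² = 3.676×10^5 N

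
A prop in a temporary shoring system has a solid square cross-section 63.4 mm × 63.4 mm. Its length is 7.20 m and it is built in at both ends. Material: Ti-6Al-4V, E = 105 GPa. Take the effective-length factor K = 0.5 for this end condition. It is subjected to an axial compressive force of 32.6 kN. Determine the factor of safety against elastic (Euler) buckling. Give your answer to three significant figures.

I = a⁴/12 = 63.4⁴/12 = 1.346×10^6 mm⁴
I = 1.346×10^6 mm⁴ = 1.346×10^-6 m⁴
Effective length L_e = K·L = 0.5 × 7.20 = 3.600 m
P_cr = π²EI / L_e² = π² × 105×10⁹ × 1.346×10^-6 / 3.600² = 1.077×10^5 N
Factor of safety n = P_cr / P = 107.66 / 32.6 = 3.30

n ≈ 3.30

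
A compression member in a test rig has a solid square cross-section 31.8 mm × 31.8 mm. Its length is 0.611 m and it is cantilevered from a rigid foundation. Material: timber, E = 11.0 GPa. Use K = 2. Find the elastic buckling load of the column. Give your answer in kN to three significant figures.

I = a⁴/12 = 31.8⁴/12 = 8.522×10^4 mm⁴
I = 8.522×10^4 mm⁴ = 8.522×10^-8 m⁴
Effective length L_e = K·L = 2 × 0.611 = 1.222 m
P_cr = π²EI / L_e² = π² × 11.0×10⁹ × 8.522×10^-8 / 1.222² = 6.196×10^3 N

P_cr ≈ 6.20 kN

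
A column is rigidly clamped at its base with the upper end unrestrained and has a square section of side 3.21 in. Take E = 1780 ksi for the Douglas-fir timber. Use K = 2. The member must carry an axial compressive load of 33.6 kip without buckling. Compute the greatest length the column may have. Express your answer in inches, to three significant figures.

L_max ≈ 34.0 in

I = a⁴/12 = 3.21⁴/12 = 8.848 in⁴
At the buckling limit P_cr = P = 3.360×10^4 lb
From P_cr = π²EI/(K·L)²:  L = (1/K)·√(π²EI/P_cr) = (1/2)·√(π²×1.78×10^6×8.848/3.360×10^4)
L = 34.0 in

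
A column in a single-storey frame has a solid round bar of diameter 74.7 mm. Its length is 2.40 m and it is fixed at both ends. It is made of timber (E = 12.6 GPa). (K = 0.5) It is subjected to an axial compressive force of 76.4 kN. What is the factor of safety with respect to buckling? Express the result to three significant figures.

I = πd⁴/64 = π×74.7⁴/64 = 1.528×10^6 mm⁴
I = 1.528×10^6 mm⁴ = 1.528×10^-6 m⁴
Effective length L_e = K·L = 0.5 × 2.40 = 1.200 m
P_cr = π²EI / L_e² = π² × 12.6×10⁹ × 1.528×10^-6 / 1.200² = 1.320×10^5 N
Factor of safety n = P_cr / P = 132.00 / 76.4 = 1.73

n ≈ 1.73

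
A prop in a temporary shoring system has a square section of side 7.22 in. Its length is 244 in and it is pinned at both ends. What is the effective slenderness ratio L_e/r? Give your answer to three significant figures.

I = a⁴/12 = 7.22⁴/12 = 226.4 in⁴
A = 52.13 in²;  r_min = √(I/A) = √(226.4/52.13) = 2.084 in
L_e = K·L = 1 × 244 = 244.0 in
λ = L_e / r_min = 244.00 / 2.084 = 117

λ ≈ 117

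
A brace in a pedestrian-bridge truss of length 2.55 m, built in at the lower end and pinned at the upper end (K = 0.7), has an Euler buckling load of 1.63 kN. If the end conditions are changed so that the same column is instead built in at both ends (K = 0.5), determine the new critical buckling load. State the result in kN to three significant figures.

P_cr ≈ 3.19 kN

P_cr ∝ 1/K², so P_cr,new = P_cr,old × (K_old/K_new)² = 1.63 × (0.7/0.5)²
= 1.63 × 1.960 = 3.19 kN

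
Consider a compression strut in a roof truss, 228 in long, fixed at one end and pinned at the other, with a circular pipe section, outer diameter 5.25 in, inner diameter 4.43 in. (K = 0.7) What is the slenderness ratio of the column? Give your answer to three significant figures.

d_o = 5.25 in, d_i = 4.43 in
I = π(d_o⁴ − d_i⁴)/64 = π(5.25⁴ − 4.430⁴)/64 = 18.39 in⁴
A = 6.234 in²;  r_min = √(I/A) = √(18.39/6.234) = 1.717 in
L_e = K·L = 0.7 × 228 = 159.6 in
λ = L_e / r_min = 159.60 / 1.717 = 92.9

λ ≈ 92.9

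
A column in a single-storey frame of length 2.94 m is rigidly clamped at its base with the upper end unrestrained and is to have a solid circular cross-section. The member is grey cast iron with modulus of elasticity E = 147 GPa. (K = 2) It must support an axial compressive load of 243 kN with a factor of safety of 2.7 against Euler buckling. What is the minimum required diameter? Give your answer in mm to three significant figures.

Required P_cr = n·P = 2.7 × 243 = 656.1 kN
L_e = K·L = 2 × 2.94 = 5.880 m
Required I = P_cr·L_e²/(π²E) = 6.561×10^5 × 5.880² / (π² × 1.47×10^11) = 1.564×10^-5 m⁴
I_req = 1.564×10^7 mm⁴
Solid circle: I = πd⁴/64  ⇒  d = (64I/π)^(1/4) = (64×1.564×10^7/π)^(1/4) = 134 mm

d ≈ 134 mm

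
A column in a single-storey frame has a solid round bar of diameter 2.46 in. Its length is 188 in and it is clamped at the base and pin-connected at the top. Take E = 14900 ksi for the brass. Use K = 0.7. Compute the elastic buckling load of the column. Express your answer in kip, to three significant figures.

P_cr ≈ 15.3 kip

I = πd⁴/64 = π×2.46⁴/64 = 1.798 in⁴
Effective length L_e = K·L = 0.7 × 188 = 131.6 in
P_cr = π²EI / L_e² = π² × 14900×10³ × 1.798 / 131.6² = 1.526×10^4 lb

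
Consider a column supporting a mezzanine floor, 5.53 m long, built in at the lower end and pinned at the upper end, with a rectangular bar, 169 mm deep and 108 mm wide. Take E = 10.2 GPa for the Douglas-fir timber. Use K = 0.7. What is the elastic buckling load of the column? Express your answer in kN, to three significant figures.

P_cr ≈ 119 kN

Buckling occurs about the weak axis: I_min = h·b³/12 with b = 108 mm (the shorter side).
I_min = 169×108³/12 = 1.774×10^7 mm⁴
I = 1.774×10^7 mm⁴ = 1.774×10^-5 m⁴
Effective length L_e = K·L = 0.7 × 5.53 = 3.871 m
P_cr = π²EI / L_e² = π² × 10.2×10⁹ × 1.774×10^-5 / 3.871² = 1.192×10^5 N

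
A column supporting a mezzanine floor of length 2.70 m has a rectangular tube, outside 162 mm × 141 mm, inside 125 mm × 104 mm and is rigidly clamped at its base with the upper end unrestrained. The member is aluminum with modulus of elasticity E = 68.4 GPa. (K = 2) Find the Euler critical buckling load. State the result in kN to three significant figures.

Weak-axis I_min = (h_o·b_o³ − h_i·b_i³)/12 with b_o = 141, b_i = 104.0 mm (shorter outer/inner sides).
I_min = (162×141³ − 125.0×104.0³)/12 = 2.613×10^7 mm⁴
I = 2.613×10^7 mm⁴ = 2.613×10^-5 m⁴
Effective length L_e = K·L = 2 × 2.70 = 5.400 m
P_cr = π²EI / L_e² = π² × 68.4×10⁹ × 2.613×10^-5 / 5.400² = 6.048×10^5 N

P_cr ≈ 605 kN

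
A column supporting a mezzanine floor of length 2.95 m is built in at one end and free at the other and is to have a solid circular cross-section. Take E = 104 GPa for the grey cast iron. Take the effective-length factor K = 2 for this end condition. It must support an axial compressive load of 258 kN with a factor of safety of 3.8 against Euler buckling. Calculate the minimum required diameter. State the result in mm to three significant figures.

Required P_cr = n·P = 3.8 × 258 = 980.4 kN
L_e = K·L = 2 × 2.95 = 5.900 m
Required I = P_cr·L_e²/(π²E) = 9.804×10^5 × 5.900² / (π² × 1.04×10^11) = 3.325×10^-5 m⁴
I_req = 3.325×10^7 mm⁴
Solid circle: I = πd⁴/64  ⇒  d = (64I/π)^(1/4) = (64×3.325×10^7/π)^(1/4) = 161 mm

d ≈ 161 mm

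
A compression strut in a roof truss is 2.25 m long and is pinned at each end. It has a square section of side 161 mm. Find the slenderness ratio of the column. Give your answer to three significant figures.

I = a⁴/12 = 161⁴/12 = 5.599×10^7 mm⁴
A = 2.592×10^4 mm²;  r_min = √(I/A) = √(5.599×10^7/2.592×10^4) = 46.48 mm
L_e = K·L = 1 × 2.25 m = 2.250 m = 2250.0 mm
λ = L_e / r_min = 2250.0 / 46.48 = 48.4

λ ≈ 48.4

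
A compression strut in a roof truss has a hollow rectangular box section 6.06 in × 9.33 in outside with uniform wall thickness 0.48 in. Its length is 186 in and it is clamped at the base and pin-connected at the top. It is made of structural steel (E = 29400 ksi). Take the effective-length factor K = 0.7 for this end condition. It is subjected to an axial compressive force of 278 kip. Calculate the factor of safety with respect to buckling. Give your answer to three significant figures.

n ≈ 4.96

Inner dimensions: h_i = 9.33 − 2×0.48 = 8.370 in, b_i = 6.06 − 2×0.48 = 5.100 in
Weak-axis I_min = (h_o·b_o³ − h_i·b_i³)/12 with b_o = 6.06, b_i = 5.100 in (shorter outer/inner sides).
I_min = (9.33×6.06³ − 8.370×5.100³)/12 = 80.50 in⁴
Effective length L_e = K·L = 0.7 × 186 = 130.2 in
P_cr = π²EI / L_e² = π² × 29400×10³ × 80.50 / 130.2² = 1.378×10^6 lb
Factor of safety n = P_cr / P = 1378.0 / 278 = 4.96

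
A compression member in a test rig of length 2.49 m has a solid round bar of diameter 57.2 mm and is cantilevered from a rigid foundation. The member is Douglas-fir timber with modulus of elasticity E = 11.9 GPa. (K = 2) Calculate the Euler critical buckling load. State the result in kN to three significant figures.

P_cr ≈ 2.49 kN

I = πd⁴/64 = π×57.2⁴/64 = 5.255×10^5 mm⁴
I = 5.255×10^5 mm⁴ = 5.255×10^-7 m⁴
Effective length L_e = K·L = 2 × 2.49 = 4.980 m
P_cr = π²EI / L_e² = π² × 11.9×10⁹ × 5.255×10^-7 / 4.980² = 2.489×10^3 N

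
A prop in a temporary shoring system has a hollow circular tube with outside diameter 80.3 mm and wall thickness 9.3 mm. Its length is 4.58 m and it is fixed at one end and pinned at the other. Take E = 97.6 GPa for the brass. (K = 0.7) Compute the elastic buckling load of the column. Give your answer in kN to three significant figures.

Inner diameter d_i = 80.3 − 2×9.3 = 61.70 mm
I = π(d_o⁴ − d_i⁴)/64 = π(80.3⁴ − 61.70⁴)/64 = 1.330×10^6 mm⁴
I = 1.330×10^6 mm⁴ = 1.330×10^-6 m⁴
Effective length L_e = K·L = 0.7 × 4.58 = 3.206 m
P_cr = π²EI / L_e² = π² × 97.6×10⁹ × 1.330×10^-6 / 3.206² = 1.246×10^5 N

P_cr ≈ 125 kN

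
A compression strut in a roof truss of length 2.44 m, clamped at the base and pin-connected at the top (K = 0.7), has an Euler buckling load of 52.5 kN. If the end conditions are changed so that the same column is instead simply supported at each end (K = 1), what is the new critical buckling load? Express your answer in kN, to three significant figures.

P_cr ≈ 25.7 kN

P_cr ∝ 1/K², so P_cr,new = P_cr,old × (K_old/K_new)² = 52.5 × (0.7/1)²
= 52.5 × 0.4900 = 25.7 kN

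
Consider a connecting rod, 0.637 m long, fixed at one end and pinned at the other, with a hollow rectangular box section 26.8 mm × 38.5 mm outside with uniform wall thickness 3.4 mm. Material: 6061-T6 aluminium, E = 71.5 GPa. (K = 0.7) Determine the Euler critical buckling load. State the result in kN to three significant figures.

P_cr ≈ 144 kN

Inner dimensions: h_i = 38.5 − 2×3.4 = 31.70 mm, b_i = 26.8 − 2×3.4 = 20.00 mm
Weak-axis I_min = (h_o·b_o³ − h_i·b_i³)/12 with b_o = 26.8, b_i = 20.00 mm (shorter outer/inner sides).
I_min = (38.5×26.8³ − 31.70×20.00³)/12 = 4.062×10^4 mm⁴
I = 4.062×10^4 mm⁴ = 4.062×10^-8 m⁴
Effective length L_e = K·L = 0.7 × 0.637 = 0.4459 m
P_cr = π²EI / L_e² = π² × 71.5×10⁹ × 4.062×10^-8 / 0.4459² = 1.442×10^5 N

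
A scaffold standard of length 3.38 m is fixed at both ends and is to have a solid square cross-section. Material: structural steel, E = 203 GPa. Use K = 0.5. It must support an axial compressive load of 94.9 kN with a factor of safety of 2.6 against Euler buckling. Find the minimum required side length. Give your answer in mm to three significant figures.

a ≈ 45.3 mm

Required P_cr = n·P = 2.6 × 94.9 = 246.7 kN
L_e = K·L = 0.5 × 3.38 = 1.690 m
Required I = P_cr·L_e²/(π²E) = 2.467×10^5 × 1.690² / (π² × 2.03×10^11) = 3.517×10^-7 m⁴
I_req = 3.517×10^5 mm⁴
Solid square: I = a⁴/12  ⇒  a = (12I)^(1/4) = (12×3.517×10^5)^(1/4) = 45.3 mm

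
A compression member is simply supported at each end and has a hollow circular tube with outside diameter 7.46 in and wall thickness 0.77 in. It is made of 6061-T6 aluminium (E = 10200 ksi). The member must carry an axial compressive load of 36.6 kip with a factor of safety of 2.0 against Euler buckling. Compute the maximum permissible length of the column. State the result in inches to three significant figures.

L_max ≈ 355 in

Inner diameter d_i = 7.46 − 2×0.77 = 5.920 in
I = π(d_o⁴ − d_i⁴)/64 = π(7.46⁴ − 5.920⁴)/64 = 91.74 in⁴
Required critical load P_cr = n·P = 2.0 × 36.6 = 73.20 kip = 7.320×10^4 lb
From P_cr = π²EI/(K·L)²:  L = (1/K)·√(π²EI/P_cr) = (1/1)·√(π²×1.02×10^7×91.74/7.320×10^4)
L = 355 in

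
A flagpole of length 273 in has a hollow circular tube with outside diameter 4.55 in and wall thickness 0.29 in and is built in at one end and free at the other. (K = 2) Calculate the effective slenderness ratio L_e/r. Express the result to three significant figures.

λ ≈ 362

Inner diameter d_i = 4.55 − 2×0.29 = 3.970 in
I = π(d_o⁴ − d_i⁴)/64 = π(4.55⁴ − 3.970⁴)/64 = 8.845 in⁴
A = 3.881 in²;  r_min = √(I/A) = √(8.845/3.881) = 1.510 in
L_e = K·L = 2 × 273 = 546.0 in
λ = L_e / r_min = 546.00 / 1.510 = 362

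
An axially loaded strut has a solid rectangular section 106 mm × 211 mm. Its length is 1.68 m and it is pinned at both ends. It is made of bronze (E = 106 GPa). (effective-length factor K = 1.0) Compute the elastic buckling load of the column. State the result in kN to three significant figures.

Buckling occurs about the weak axis: I_min = h·b³/12 with b = 106 mm (the shorter side).
I_min = 211×106³/12 = 2.094×10^7 mm⁴
I = 2.094×10^7 mm⁴ = 2.094×10^-5 m⁴
Effective length L_e = K·L = 1 × 1.68 = 1.680 m
P_cr = π²EI / L_e² = π² × 106×10⁹ × 2.094×10^-5 / 1.680² = 7.763×10^6 N

P_cr ≈ 7760 kN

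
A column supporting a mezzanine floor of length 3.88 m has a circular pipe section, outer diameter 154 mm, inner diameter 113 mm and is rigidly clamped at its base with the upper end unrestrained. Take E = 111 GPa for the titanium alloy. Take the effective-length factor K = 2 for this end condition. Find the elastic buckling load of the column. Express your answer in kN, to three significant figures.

P_cr ≈ 357 kN

d_o = 154 mm, d_i = 113 mm
I = π(d_o⁴ − d_i⁴)/64 = π(154⁴ − 113.0⁴)/64 = 1.961×10^7 mm⁴
I = 1.961×10^7 mm⁴ = 1.961×10^-5 m⁴
Effective length L_e = K·L = 2 × 3.88 = 7.760 m
P_cr = π²EI / L_e² = π² × 111×10⁹ × 1.961×10^-5 / 7.760² = 3.567×10^5 N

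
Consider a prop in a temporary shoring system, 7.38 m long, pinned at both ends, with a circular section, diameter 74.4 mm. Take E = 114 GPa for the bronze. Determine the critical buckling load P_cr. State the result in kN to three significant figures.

I = πd⁴/64 = π×74.4⁴/64 = 1.504×10^6 mm⁴
I = 1.504×10^6 mm⁴ = 1.504×10^-6 m⁴
Effective length L_e = K·L = 1 × 7.38 = 7.380 m
P_cr = π²EI / L_e² = π² × 114×10⁹ × 1.504×10^-6 / 7.380² = 3.107×10^4 N

P_cr ≈ 31.1 kN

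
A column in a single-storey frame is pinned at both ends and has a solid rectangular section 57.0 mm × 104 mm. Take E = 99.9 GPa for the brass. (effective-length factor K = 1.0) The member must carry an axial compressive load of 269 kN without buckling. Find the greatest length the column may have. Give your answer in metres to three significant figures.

L_max ≈ 2.43 m

Buckling occurs about the weak axis: I_min = h·b³/12 with b = 57.0 mm (the shorter side).
I_min = 104×57.0³/12 = 1.605×10^6 mm⁴
I = 1.605×10^-6 m⁴
At the buckling limit P_cr = P = 2.690×10^5 N
From P_cr = π²EI/(K·L)²:  L = (1/K)·√(π²EI/P_cr) = (1/1)·√(π²×9.99×10^10×1.605×10^-6/2.690×10^5)
L = 2.43 m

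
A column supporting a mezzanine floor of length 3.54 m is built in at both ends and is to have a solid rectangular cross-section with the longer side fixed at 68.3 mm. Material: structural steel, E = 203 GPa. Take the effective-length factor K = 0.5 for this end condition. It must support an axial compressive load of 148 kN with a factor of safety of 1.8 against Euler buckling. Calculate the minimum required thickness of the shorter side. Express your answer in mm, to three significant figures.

b ≈ 41.8 mm

Required P_cr = n·P = 1.8 × 148 = 266.4 kN
L_e = K·L = 0.5 × 3.54 = 1.770 m
Required I = P_cr·L_e²/(π²E) = 2.664×10^5 × 1.770² / (π² × 2.03×10^11) = 4.166×10^-7 m⁴
I_req = 4.166×10^5 mm⁴
Rectangle, weak axis: I_min = h·b³/12 with h = 68.3 mm fixed  ⇒  b = (12I/h)^(1/3) = 41.8 mm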